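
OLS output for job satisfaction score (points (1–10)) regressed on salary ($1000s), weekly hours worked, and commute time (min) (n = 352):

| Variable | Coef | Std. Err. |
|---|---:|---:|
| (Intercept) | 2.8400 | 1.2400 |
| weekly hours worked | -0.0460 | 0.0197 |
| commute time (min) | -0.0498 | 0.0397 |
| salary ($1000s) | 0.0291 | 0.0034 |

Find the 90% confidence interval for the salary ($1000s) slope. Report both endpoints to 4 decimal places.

Read off: b = 0.0291, SE = 0.0034 for salary ($1000s).
df = n − k − 1 = 352 − 3 − 1 = 348.
t* = t_{0.05, 348} = 1.649244.
Margin = t* × SE = 1.649244 × 0.0034 = 0.005607.
CI: 0.0291 ± 0.005607 → (0.0235, 0.0347).

(0.0235, 0.0347)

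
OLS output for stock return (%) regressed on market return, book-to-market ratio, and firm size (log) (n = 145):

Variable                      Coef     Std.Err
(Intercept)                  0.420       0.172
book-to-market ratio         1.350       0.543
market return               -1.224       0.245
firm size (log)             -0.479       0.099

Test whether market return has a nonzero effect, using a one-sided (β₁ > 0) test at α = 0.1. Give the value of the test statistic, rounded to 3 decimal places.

t = -4.996

Read off: b = -1.224, SE = 0.245 for market return.
H₀: β₁ = 0 vs H₁: β₁ > 0.
t = -1.224 / 0.245 = -4.996.
df = n − k − 1 = 145 − 3 − 1 = 141.
One-sided p ≈ 1.0000, which is ≥ 0.1, so fail to reject H₀.
The data do not give significant evidence that the true slope on market return is positive, holding the other predictors fixed.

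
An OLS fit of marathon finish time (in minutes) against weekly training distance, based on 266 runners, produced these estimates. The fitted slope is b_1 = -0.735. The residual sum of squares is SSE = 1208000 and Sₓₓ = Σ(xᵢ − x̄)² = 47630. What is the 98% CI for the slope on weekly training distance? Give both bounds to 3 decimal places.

MSE = SSE/(n − 2) = 1208000/264 = 4575.76.
SE(b_1) = √(MSE/Sₓₓ) = √(4575.76/47630) = 0.30995.
df = n − 2 = 264.
t* = t_{0.01, 264} = 2.340556.
Margin = t* × SE = 2.340556 × 0.30995 = 0.72545.
CI: -0.735 ± 0.72545 → (-1.460, -0.010).
With 98% confidence, each one-unit increase in weekly training distance is associated with a change of between -1.460 and -0.010 minutes in marathon finish time.

(-1.460, -0.010)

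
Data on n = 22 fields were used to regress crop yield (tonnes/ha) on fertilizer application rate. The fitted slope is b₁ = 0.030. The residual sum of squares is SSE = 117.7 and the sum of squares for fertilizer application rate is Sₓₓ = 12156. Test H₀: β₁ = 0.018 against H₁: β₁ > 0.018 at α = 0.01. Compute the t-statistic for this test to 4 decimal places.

MSE = SSE/(n − 2) = 117.7/20 = 5.885.
SE(b₁) = √(MSE/Sₓₓ) = √(5.885/12156) = 0.0220028.
t = (0.030 − 0.018) / 0.0220028 = 0.5454.
df = n − 2 = 20.
One-sided p ≈ 0.2958, which is ≥ 0.01, so fail to reject H₀.
The data do not give significant evidence that the true slope on fertilizer application rate exceeds 0.018 tonnes/ha per unit.

t = 0.5454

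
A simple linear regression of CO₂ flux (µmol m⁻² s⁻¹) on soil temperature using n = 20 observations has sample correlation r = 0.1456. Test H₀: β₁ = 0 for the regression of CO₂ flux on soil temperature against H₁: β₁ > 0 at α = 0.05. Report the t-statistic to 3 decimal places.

t = 0.624

t = r·√(n − 2)/√(1 − r²) = 0.1456·√18/√0.978801 = 0.624.
df = n − 2 = 18.
One-sided p ≈ 0.2701, which is ≥ 0.05, so fail to reject H₀.
The data do not give significant evidence of a linear association between soil temperature and CO₂ flux.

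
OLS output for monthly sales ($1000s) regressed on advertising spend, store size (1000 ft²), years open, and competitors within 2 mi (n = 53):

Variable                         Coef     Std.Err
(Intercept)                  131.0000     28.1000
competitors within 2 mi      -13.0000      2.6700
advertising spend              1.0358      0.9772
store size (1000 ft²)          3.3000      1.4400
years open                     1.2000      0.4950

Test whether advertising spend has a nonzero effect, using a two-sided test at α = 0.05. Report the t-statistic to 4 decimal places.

t = 1.0600

Read off: b = 1.0358, SE = 0.9772 for advertising spend.
H₀: β₁ = 0 vs H₁: β₁ ≠ 0.
t = 1.0358 / 0.9772 = 1.0600.
df = n − k − 1 = 53 − 4 − 1 = 48.
Two-sided p ≈ 0.2945, which is ≥ 0.05, so fail to reject H₀.
The data do not give significant evidence of an association between advertising spend and monthly sales, after adjusting for the other predictors.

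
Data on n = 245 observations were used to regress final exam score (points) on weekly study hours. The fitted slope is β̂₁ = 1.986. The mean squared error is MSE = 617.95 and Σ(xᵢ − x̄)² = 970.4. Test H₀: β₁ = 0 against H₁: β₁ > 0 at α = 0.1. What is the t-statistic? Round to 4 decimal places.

SE(β̂₁) = √(MSE/Sₓₓ) = √(617.95/970.4) = 0.797997.
t = 1.986 / 0.797997 = 2.4887.
df = n − 2 = 243.
One-sided p ≈ 0.0067, which is < 0.1, so reject H₀.
There is evidence that the true slope on weekly study hours is positive.

t = 2.4887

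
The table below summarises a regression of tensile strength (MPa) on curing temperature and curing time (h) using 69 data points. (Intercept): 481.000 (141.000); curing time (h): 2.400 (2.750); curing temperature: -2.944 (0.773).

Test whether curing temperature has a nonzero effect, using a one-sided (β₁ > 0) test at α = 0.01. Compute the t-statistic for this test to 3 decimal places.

t = -3.809

Read off: b = -2.944, SE = 0.773 for curing temperature.
H₀: β₁ = 0 vs H₁: β₁ > 0.
t = -2.944 / 0.773 = -3.809.
df = n − k − 1 = 69 − 2 − 1 = 66.
One-sided p ≈ 0.9998, which is ≥ 0.01, so fail to reject H₀.
The data do not give significant evidence that the true slope on curing temperature is positive, holding the other predictors fixed.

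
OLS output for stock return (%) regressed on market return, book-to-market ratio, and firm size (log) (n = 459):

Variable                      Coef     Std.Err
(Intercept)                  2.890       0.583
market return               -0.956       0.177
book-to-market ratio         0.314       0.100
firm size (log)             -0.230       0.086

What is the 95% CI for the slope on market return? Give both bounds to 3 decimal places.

(-1.304, -0.608)

Read off: b = -0.956, SE = 0.177 for market return.
df = n − k − 1 = 459 − 3 − 1 = 455.
t* = t_{0.025, 455} = 1.965191.
Margin = t* × SE = 1.965191 × 0.177 = 0.34784.
CI: -0.956 ± 0.34784 → (-1.304, -0.608).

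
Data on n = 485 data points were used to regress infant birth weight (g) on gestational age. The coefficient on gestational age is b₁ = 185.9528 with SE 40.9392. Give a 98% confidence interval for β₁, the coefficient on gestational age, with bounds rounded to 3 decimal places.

(90.397, 281.509)

df = n − 2 = 485 − 2 = 483.
t* = t_{0.01, 483} = 2.334093.
Margin = t* × SE = 2.334093 × 40.9392 = 95.55590.
CI: 185.9528 ± 95.55590 → (90.397, 281.509).
With 98% confidence, each one-unit increase in gestational age is associated with a change of between 90.397 and 281.509 g in infant birth weight.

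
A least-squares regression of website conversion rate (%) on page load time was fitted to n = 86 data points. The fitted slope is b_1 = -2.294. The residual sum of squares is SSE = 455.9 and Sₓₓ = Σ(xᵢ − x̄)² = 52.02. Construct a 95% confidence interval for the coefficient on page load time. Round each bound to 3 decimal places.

MSE = SSE/(n − 2) = 455.9/84 = 5.42738.
SE(b_1) = √(MSE/Sₓₓ) = √(5.42738/52.02) = 0.323006.
df = n − 2 = 84.
t* = t_{0.025, 84} = 1.98861.
Margin = t* × SE = 1.98861 × 0.323006 = 0.64233.
CI: -2.294 ± 0.64233 → (-2.936, -1.652).
With 95% confidence, each one-unit increase in page load time is associated with a change of between -2.936 and -1.652 % in website conversion rate.

(-2.936, -1.652)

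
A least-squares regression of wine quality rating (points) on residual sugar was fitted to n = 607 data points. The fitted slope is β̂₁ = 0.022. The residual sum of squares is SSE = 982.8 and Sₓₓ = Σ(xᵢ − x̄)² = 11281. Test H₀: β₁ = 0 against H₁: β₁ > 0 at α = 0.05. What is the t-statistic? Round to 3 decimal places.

t = 1.833

MSE = SSE/(n − 2) = 982.8/605 = 1.62446.
SE(β̂₁) = √(MSE/Sₓₓ) = √(1.62446/11281) = 0.012.
t = 0.022 / 0.012 = 1.833.
df = n − 2 = 605.
One-sided p ≈ 0.0336, which is < 0.05, so reject H₀.
There is evidence that the true slope on residual sugar is positive.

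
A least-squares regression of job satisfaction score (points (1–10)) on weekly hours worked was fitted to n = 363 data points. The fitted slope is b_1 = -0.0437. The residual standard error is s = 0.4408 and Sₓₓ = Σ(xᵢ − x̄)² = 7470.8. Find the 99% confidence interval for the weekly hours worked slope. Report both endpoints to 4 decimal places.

(-0.0569, -0.0305)

SE(b_1) = s/√Sₓₓ = 0.4408/√7470.8 = 0.00509986.
df = n − 2 = 361.
t* = t_{0.005, 361} = 2.589517.
Margin = t* × SE = 2.589517 × 0.00509986 = 0.013206.
CI: -0.0437 ± 0.013206 → (-0.0569, -0.0305).
With 99% confidence, each one-unit increase in weekly hours worked is associated with a change of between -0.0569 and -0.0305 points (1–10) in job satisfaction score.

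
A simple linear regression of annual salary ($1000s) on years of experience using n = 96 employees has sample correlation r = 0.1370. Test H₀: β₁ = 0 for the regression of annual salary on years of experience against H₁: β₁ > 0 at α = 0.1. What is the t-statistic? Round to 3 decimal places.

t = 1.341

t = r·√(n − 2)/√(1 − r²) = 0.1370·√94/√0.981231 = 1.341.
df = n − 2 = 94.
One-sided p ≈ 0.0916, which is < 0.1, so reject H₀.
There is evidence of a linear association between years of experience and annual salary.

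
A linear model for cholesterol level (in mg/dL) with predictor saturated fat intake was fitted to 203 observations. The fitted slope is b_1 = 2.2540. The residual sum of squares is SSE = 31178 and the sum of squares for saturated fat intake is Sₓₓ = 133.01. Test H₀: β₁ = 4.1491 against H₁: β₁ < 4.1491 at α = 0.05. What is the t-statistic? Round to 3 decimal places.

t = -1.755

MSE = SSE/(n − 2) = 31178/201 = 155.114.
SE(b_1) = √(MSE/Sₓₓ) = √(155.114/133.01) = 1.0799.
t = (2.2540 − 4.1491) / 1.0799 = -1.755.
df = n − 2 = 201.
One-sided p ≈ 0.0404, which is < 0.05, so reject H₀.
There is evidence that the true slope on saturated fat intake is below 4.1491 mg/dL per unit.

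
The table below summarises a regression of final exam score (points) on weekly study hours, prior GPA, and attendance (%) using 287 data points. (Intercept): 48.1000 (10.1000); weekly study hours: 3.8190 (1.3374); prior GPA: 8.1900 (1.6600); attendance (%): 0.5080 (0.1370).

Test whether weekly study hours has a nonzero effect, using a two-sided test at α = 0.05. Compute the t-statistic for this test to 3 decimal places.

Read off: b = 3.8190, SE = 1.3374 for weekly study hours.
H₀: β₁ = 0 vs H₁: β₁ ≠ 0.
t = 3.8190 / 1.3374 = 2.856.
df = n − k − 1 = 287 − 3 − 1 = 283.
Two-sided p ≈ 0.0046, which is < 0.05, so reject H₀.
There is evidence that weekly study hours is associated with final exam score, holding the other predictors fixed.

t = 2.856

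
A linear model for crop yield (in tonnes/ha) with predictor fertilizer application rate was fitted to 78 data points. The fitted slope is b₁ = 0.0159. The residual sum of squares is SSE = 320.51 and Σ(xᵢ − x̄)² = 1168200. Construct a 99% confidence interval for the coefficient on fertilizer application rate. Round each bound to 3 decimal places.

MSE = SSE/(n − 2) = 320.51/76 = 4.21724.
SE(b₁) = √(MSE/Sₓₓ) = √(4.21724/1168200) = 0.00190001.
df = n − 2 = 76.
t* = t_{0.005, 76} = 2.642078.
Margin = t* × SE = 2.642078 × 0.00190001 = 0.00502.
CI: 0.0159 ± 0.00502 → (0.011, 0.021).
With 99% confidence, each one-unit increase in fertilizer application rate is associated with a change of between 0.011 and 0.021 tonnes/ha in crop yield.

(0.011, 0.021)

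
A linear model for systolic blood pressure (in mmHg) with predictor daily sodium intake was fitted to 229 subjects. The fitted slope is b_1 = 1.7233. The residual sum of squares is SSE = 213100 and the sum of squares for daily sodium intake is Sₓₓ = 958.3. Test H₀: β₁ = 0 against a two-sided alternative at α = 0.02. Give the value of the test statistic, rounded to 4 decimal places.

t = 1.7411

MSE = SSE/(n − 2) = 213100/227 = 938.767.
SE(b_1) = √(MSE/Sₓₓ) = √(938.767/958.3) = 0.989756.
t = 1.7233 / 0.989756 = 1.7411.
df = n − 2 = 227.
Two-sided p ≈ 0.0830, which is ≥ 0.02, so fail to reject H₀.
The data do not give significant evidence of an association between daily sodium intake and systolic blood pressure.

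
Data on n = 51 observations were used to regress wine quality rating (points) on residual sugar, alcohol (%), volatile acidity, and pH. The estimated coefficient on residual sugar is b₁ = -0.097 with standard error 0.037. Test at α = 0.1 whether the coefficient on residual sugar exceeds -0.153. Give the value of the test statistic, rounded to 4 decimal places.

H₀: β₁ = -0.153 vs H₁: β₁ > -0.153.
t = (b₁ − β₁⁰)/SE = (-0.097 − (-0.153)) / 0.037 = 1.5135.
df = n − k − 1 = 51 − 4 − 1 = 46.
One-sided p ≈ 0.0685, which is < 0.1, so reject H₀.
There is evidence that the true slope on residual sugar exceeds -0.153 points per unit, holding the other predictors fixed.

t = 1.5135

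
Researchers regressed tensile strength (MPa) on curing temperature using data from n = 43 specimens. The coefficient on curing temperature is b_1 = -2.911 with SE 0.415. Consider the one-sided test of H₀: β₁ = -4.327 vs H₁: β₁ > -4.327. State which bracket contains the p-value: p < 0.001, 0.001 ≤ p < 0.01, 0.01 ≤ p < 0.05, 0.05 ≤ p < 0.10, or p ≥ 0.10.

p < 0.001

t = (-2.911 − (-4.327)) / 0.415 = 3.412.
df = n − 2 = 43 − 2 = 41.
One-sided p = P(T_{41} > t) ≈ 0.0007.
So p < 0.001.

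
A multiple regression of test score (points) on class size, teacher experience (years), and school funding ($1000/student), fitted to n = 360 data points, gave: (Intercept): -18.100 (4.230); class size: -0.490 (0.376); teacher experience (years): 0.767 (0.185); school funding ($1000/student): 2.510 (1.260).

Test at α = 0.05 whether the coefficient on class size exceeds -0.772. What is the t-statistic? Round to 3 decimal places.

t = 0.750

Read off: b = -0.490, SE = 0.376 for class size.
H₀: β₁ = -0.772 vs H₁: β₁ > -0.772.
t = (-0.490 − (-0.772)) / 0.376 = 0.750.
df = n − k − 1 = 360 − 3 − 1 = 356.
One-sided p ≈ 0.2269, which is ≥ 0.05, so fail to reject H₀.
The data do not give significant evidence that the true slope on class size exceeds -0.772 points per unit, holding the other predictors fixed.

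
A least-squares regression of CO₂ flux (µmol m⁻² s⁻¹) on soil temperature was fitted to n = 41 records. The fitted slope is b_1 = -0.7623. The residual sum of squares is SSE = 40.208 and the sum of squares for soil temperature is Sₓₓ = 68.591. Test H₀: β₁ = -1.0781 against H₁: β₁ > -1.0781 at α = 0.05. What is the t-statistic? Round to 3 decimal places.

t = 2.576

MSE = SSE/(n − 2) = 40.208/39 = 1.03097.
SE(b_1) = √(MSE/Sₓₓ) = √(1.03097/68.591) = 0.1226.
t = (-0.7623 − (-1.0781)) / 0.1226 = 2.576.
df = n − 2 = 39.
One-sided p ≈ 0.0070, which is < 0.05, so reject H₀.
There is evidence that the true slope on soil temperature exceeds -1.0781 µmol m⁻² s⁻¹ per unit.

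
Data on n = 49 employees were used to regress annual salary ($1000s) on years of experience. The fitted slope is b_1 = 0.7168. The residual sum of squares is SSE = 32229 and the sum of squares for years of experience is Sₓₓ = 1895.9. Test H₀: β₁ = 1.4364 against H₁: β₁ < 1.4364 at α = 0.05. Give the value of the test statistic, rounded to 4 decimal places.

t = -1.1965

MSE = SSE/(n − 2) = 32229/47 = 685.723.
SE(b_1) = √(MSE/Sₓₓ) = √(685.723/1895.9) = 0.601405.
t = (0.7168 − 1.4364) / 0.601405 = -1.1965.
df = n − 2 = 47.
One-sided p ≈ 0.1187, which is ≥ 0.05, so fail to reject H₀.
The data do not give significant evidence that the true slope on years of experience is below 1.4364 $1000s per unit.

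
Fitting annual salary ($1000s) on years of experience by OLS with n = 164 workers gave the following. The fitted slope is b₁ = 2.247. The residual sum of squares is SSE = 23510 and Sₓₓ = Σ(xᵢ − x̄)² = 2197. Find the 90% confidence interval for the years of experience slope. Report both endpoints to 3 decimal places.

MSE = SSE/(n − 2) = 23510/162 = 145.123.
SE(b₁) = √(MSE/Sₓₓ) = √(145.123/2197) = 0.257012.
df = n − 2 = 162.
t* = t_{0.05, 162} = 1.654314.
Margin = t* × SE = 1.654314 × 0.257012 = 0.42518.
CI: 2.247 ± 0.42518 → (1.822, 2.672).
With 90% confidence, each one-unit increase in years of experience is associated with a change of between 1.822 and 2.672 $1000s in annual salary.

(1.822, 2.672)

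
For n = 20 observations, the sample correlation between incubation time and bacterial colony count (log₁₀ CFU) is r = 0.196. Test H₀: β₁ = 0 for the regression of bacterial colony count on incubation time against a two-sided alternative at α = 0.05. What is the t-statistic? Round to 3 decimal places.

t = r·√(n − 2)/√(1 − r²) = 0.196·√18/√0.961584 = 0.848.
df = n − 2 = 18.
Two-sided p ≈ 0.4076, which is ≥ 0.05, so fail to reject H₀.
The data do not give significant evidence of a linear association between incubation time and bacterial colony count.

t = 0.848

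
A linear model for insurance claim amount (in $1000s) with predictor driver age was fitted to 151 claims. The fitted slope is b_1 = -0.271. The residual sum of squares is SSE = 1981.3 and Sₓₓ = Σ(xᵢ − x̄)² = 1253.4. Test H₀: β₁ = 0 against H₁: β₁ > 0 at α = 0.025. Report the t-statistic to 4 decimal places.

t = -2.6311

MSE = SSE/(n − 2) = 1981.3/149 = 13.2973.
SE(b_1) = √(MSE/Sₓₓ) = √(13.2973/1253.4) = 0.103.
t = -0.271 / 0.103 = -2.6311.
df = n − 2 = 149.
One-sided p ≈ 0.9953, which is ≥ 0.025, so fail to reject H₀.
The data do not give significant evidence that the true slope on driver age is positive.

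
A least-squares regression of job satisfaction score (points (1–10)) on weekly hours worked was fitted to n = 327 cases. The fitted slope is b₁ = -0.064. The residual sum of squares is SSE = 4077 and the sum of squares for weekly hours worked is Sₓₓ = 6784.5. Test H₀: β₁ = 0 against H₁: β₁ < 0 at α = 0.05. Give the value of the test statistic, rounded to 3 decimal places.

t = -1.488

MSE = SSE/(n − 2) = 4077/325 = 12.5446.
SE(b₁) = √(MSE/Sₓₓ) = √(12.5446/6784.5) = 0.0430001.
t = -0.064 / 0.0430001 = -1.488.
df = n − 2 = 325.
One-sided p ≈ 0.0688, which is ≥ 0.05, so fail to reject H₀.
The data do not give significant evidence that the true slope on weekly hours worked is negative.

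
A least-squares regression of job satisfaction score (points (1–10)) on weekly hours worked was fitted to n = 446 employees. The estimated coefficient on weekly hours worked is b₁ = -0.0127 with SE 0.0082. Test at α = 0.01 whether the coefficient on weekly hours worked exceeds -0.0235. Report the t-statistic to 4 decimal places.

H₀: β₁ = -0.0235 vs H₁: β₁ > -0.0235.
t = (b₁ − β₁⁰)/SE = (-0.0127 − (-0.0235)) / 0.0082 = 1.3171.
df = n − 2 = 446 − 2 = 444.
One-sided p ≈ 0.0942, which is ≥ 0.01, so fail to reject H₀.
The data do not give significant evidence that the true slope on weekly hours worked exceeds -0.0235 points (1–10) per unit.

t = 1.3171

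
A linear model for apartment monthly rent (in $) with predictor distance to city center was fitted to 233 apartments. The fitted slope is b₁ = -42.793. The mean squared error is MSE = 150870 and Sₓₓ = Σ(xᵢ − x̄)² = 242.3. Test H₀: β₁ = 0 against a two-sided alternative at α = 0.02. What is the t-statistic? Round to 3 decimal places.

SE(b₁) = √(MSE/Sₓₓ) = √(150870/242.3) = 24.9531.
t = -42.793 / 24.9531 = -1.715.
df = n − 2 = 231.
Two-sided p ≈ 0.0877, which is ≥ 0.02, so fail to reject H₀.
The data do not give significant evidence of an association between distance to city center and apartment monthly rent.

t = -1.715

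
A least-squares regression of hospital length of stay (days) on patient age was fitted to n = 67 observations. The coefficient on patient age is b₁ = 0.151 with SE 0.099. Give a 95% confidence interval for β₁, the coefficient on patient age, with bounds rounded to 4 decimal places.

df = n − 2 = 67 − 2 = 65.
t* = t_{0.025, 65} = 1.997138.
Margin = t* × SE = 1.997138 × 0.099 = 0.197717.
CI: 0.151 ± 0.197717 → (-0.0467, 0.3487).
With 95% confidence, each one-unit increase in patient age is associated with a change of between -0.0467 and 0.3487 days in hospital length of stay.

(-0.0467, 0.3487)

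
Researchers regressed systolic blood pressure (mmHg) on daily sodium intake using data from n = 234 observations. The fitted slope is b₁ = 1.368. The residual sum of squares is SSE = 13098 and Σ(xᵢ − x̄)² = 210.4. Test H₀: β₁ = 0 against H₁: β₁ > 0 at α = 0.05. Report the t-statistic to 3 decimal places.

t = 2.641

MSE = SSE/(n − 2) = 13098/232 = 56.4569.
SE(b₁) = √(MSE/Sₓₓ) = √(56.4569/210.4) = 0.518007.
t = 1.368 / 0.518007 = 2.641.
df = n − 2 = 232.
One-sided p ≈ 0.0044, which is < 0.05, so reject H₀.
There is evidence that the true slope on daily sodium intake is positive.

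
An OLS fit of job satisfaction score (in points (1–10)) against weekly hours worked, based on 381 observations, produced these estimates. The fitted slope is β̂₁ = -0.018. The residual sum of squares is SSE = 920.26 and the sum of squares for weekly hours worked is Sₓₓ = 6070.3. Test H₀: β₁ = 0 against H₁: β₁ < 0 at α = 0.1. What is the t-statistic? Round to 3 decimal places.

t = -0.900

MSE = SSE/(n − 2) = 920.26/379 = 2.42813.
SE(β̂₁) = √(MSE/Sₓₓ) = √(2.42813/6070.3) = 0.02.
t = -0.018 / 0.02 = -0.900.
df = n − 2 = 379.
One-sided p ≈ 0.1843, which is ≥ 0.1, so fail to reject H₀.
The data do not give significant evidence that the true slope on weekly hours worked is negative.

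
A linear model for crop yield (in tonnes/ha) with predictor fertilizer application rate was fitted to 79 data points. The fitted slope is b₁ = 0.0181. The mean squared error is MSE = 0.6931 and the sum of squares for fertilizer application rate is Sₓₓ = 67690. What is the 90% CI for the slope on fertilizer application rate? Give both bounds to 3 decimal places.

(0.013, 0.023)

SE(b₁) = √(MSE/Sₓₓ) = √(0.6931/67690) = 0.00319989.
df = n − 2 = 77.
t* = t_{0.05, 77} = 1.664885.
Margin = t* × SE = 1.664885 × 0.00319989 = 0.00533.
CI: 0.0181 ± 0.00533 → (0.013, 0.023).
With 90% confidence, each one-unit increase in fertilizer application rate is associated with a change of between 0.013 and 0.023 tonnes/ha in crop yield.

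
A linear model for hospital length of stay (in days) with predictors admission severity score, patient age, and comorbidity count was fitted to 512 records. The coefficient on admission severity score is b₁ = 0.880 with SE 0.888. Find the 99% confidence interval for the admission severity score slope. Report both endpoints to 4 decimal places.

df = n − k − 1 = 512 − 3 − 1 = 508.
t* = t_{0.005, 508} = 2.585542.
Margin = t* × SE = 2.585542 × 0.888 = 2.295961.
CI: 0.880 ± 2.295961 → (-1.4160, 3.1760).
With 99% confidence, each one-unit increase in admission severity score is associated with a change of between -1.4160 and 3.1760 days in hospital length of stay, holding the other predictors fixed.

(-1.4160, 3.1760)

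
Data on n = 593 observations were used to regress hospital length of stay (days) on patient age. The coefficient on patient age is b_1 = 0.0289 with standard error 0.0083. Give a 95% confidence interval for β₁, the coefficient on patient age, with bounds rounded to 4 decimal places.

df = n − 2 = 593 − 2 = 591.
t* = t_{0.025, 591} = 1.963986.
Margin = t* × SE = 1.963986 × 0.0083 = 0.016301.
CI: 0.0289 ± 0.016301 → (0.0126, 0.0452).
With 95% confidence, each one-unit increase in patient age is associated with a change of between 0.0126 and 0.0452 days in hospital length of stay.

(0.0126, 0.0452)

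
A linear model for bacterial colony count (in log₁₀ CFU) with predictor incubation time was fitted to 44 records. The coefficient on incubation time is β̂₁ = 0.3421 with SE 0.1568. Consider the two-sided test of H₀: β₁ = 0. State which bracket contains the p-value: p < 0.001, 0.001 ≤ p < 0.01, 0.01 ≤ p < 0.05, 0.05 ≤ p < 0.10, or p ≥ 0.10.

0.01 ≤ p < 0.05

t = 0.3421 / 0.1568 = 2.182.
df = n − 2 = 44 − 2 = 42.
Two-sided p = 2·P(T_{42} > |t|) ≈ 0.0348.
So 0.01 ≤ p < 0.05.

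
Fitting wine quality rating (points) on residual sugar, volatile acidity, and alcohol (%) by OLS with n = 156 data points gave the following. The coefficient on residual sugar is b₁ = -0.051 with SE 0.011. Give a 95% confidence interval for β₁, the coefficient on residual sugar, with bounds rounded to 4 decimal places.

(-0.0727, -0.0293)

df = n − k − 1 = 156 − 3 − 1 = 152.
t* = t_{0.025, 152} = 1.975694.
Margin = t* × SE = 1.975694 × 0.011 = 0.021733.
CI: -0.051 ± 0.021733 → (-0.0727, -0.0293).
With 95% confidence, each one-unit increase in residual sugar is associated with a change of between -0.0727 and -0.0293 points in wine quality rating, holding the other predictors fixed.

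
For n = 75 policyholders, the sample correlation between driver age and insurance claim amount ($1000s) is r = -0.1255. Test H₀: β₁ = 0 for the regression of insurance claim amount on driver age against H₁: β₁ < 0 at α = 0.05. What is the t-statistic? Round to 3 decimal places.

t = r·√(n − 2)/√(1 − r²) = -0.1255·√73/√0.98425 = -1.081.
df = n − 2 = 73.
One-sided p ≈ 0.1417, which is ≥ 0.05, so fail to reject H₀.
The data do not give significant evidence of a linear association between driver age and insurance claim amount.

t = -1.081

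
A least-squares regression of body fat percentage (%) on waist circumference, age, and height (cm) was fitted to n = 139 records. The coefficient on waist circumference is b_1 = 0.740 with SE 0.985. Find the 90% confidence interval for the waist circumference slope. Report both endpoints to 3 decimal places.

(-0.891, 2.371)

df = n − k − 1 = 139 − 3 − 1 = 135.
t* = t_{0.05, 135} = 1.656219.
Margin = t* × SE = 1.656219 × 0.985 = 1.63138.
CI: 0.740 ± 1.63138 → (-0.891, 2.371).
With 90% confidence, each one-unit increase in waist circumference is associated with a change of between -0.891 and 2.371 % in body fat percentage, holding the other predictors fixed.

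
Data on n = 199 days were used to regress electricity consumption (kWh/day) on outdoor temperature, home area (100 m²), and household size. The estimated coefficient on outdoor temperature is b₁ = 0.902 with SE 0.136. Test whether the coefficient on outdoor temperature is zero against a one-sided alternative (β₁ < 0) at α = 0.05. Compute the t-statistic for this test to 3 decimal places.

t = 6.632

H₀: β₁ = 0 vs H₁: β₁ < 0.
t = (b₁ − β₁⁰)/SE = 0.902 / 0.136 = 6.632.
df = n − k − 1 = 199 − 3 − 1 = 195.
One-sided p ≈ 1.0000, which is ≥ 0.05, so fail to reject H₀.
The data do not give significant evidence that the true slope on outdoor temperature is negative, holding the other predictors fixed.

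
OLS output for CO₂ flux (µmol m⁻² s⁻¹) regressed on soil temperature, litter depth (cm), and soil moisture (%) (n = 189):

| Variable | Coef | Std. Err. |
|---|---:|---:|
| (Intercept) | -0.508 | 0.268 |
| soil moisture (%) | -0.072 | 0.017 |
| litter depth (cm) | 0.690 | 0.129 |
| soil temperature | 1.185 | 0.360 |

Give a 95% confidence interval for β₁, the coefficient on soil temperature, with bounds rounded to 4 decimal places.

Read off: b = 1.185, SE = 0.360 for soil temperature.
df = n − k − 1 = 189 − 3 − 1 = 185.
t* = t_{0.025, 185} = 1.97287.
Margin = t* × SE = 1.97287 × 0.360 = 0.710233.
CI: 1.185 ± 0.710233 → (0.4748, 1.8952).

(0.4748, 1.8952)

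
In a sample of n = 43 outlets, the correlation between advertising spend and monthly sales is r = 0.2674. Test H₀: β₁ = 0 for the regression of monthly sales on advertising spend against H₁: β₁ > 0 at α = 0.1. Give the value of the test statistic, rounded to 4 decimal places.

t = 1.7769

t = r·√(n − 2)/√(1 − r²) = 0.2674·√41/√0.928497 = 1.7769.
df = n − 2 = 41.
One-sided p ≈ 0.0415, which is < 0.1, so reject H₀.
There is evidence of a linear association between advertising spend and monthly sales.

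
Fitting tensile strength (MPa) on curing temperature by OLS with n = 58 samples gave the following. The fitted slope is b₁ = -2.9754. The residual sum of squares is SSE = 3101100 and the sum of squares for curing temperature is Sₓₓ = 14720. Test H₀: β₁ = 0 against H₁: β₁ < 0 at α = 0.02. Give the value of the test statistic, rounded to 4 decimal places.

t = -1.5340

MSE = SSE/(n − 2) = 3101100/56 = 55376.8.
SE(b₁) = √(MSE/Sₓₓ) = √(55376.8/14720) = 1.93959.
t = -2.9754 / 1.93959 = -1.5340.
df = n − 2 = 56.
One-sided p ≈ 0.0653, which is ≥ 0.02, so fail to reject H₀.
The data do not give significant evidence that the true slope on curing temperature is negative.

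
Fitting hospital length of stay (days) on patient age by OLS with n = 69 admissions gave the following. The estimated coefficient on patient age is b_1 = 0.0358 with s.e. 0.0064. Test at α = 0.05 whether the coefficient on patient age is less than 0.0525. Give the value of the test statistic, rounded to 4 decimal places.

t = -2.6094

H₀: β₁ = 0.0525 vs H₁: β₁ < 0.0525.
t = (b_1 − β₁⁰)/SE = (0.0358 − 0.0525) / 0.0064 = -2.6094.
df = n − 2 = 69 − 2 = 67.
One-sided p ≈ 0.0056, which is < 0.05, so reject H₀.
There is evidence that the true slope on patient age is below 0.0525 days per unit.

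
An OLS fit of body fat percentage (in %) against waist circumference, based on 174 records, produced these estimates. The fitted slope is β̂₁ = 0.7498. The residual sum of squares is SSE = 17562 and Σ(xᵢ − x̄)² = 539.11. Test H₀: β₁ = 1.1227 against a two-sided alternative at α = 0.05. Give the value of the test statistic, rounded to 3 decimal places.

MSE = SSE/(n − 2) = 17562/172 = 102.105.
SE(β̂₁) = √(MSE/Sₓₓ) = √(102.105/539.11) = 0.435195.
t = (0.7498 − 1.1227) / 0.435195 = -0.857.
df = n − 2 = 172.
Two-sided p ≈ 0.3927, which is ≥ 0.05, so fail to reject H₀.
The data are consistent with a true slope of 1.1227 % per unit of waist circumference.

t = -0.857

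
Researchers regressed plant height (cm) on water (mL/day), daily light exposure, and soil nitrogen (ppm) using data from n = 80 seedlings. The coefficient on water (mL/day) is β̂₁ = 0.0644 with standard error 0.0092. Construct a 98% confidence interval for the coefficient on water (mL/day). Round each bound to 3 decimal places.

(0.043, 0.086)

df = n − k − 1 = 80 − 3 − 1 = 76.
t* = t_{0.01, 76} = 2.37642.
Margin = t* × SE = 2.37642 × 0.0092 = 0.02186.
CI: 0.0644 ± 0.02186 → (0.043, 0.086).
With 98% confidence, each one-unit increase in water (mL/day) is associated with a change of between 0.043 and 0.086 cm in plant height, holding the other predictors fixed.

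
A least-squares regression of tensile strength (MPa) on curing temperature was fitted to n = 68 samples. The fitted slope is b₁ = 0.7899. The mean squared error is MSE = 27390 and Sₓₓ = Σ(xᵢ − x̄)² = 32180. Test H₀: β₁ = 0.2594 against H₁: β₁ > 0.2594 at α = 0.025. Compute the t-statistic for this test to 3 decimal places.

t = 0.575

SE(b₁) = √(MSE/Sₓₓ) = √(27390/32180) = 0.922578.
t = (0.7899 − 0.2594) / 0.922578 = 0.575.
df = n − 2 = 66.
One-sided p ≈ 0.2836, which is ≥ 0.025, so fail to reject H₀.
The data do not give significant evidence that the true slope on curing temperature exceeds 0.2594 MPa per unit.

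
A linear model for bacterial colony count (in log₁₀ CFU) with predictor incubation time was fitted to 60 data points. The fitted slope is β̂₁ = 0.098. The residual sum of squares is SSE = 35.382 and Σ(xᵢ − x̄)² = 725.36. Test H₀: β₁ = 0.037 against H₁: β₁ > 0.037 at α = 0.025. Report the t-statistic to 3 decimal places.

MSE = SSE/(n − 2) = 35.382/58 = 0.610034.
SE(β̂₁) = √(MSE/Sₓₓ) = √(0.610034/725.36) = 0.0290002.
t = (0.098 − 0.037) / 0.0290002 = 2.103.
df = n − 2 = 58.
One-sided p ≈ 0.0199, which is < 0.025, so reject H₀.
There is evidence that the true slope on incubation time exceeds 0.037 log₁₀ CFU per unit.

t = 2.103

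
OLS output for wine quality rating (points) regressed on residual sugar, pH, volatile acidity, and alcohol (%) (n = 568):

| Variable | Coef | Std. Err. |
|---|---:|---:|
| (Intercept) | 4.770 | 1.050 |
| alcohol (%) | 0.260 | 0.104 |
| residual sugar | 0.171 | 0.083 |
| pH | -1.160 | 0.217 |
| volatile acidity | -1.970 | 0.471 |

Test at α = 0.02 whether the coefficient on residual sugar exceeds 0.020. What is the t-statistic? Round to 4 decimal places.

Read off: b = 0.171, SE = 0.083 for residual sugar.
H₀: β₁ = 0.020 vs H₁: β₁ > 0.020.
t = (0.171 − 0.020) / 0.083 = 1.8193.
df = n − k − 1 = 568 − 4 − 1 = 563.
One-sided p ≈ 0.0347, which is ≥ 0.02, so fail to reject H₀.
The data do not give significant evidence that the true slope on residual sugar exceeds 0.020 points per unit, holding the other predictors fixed.

t = 1.8193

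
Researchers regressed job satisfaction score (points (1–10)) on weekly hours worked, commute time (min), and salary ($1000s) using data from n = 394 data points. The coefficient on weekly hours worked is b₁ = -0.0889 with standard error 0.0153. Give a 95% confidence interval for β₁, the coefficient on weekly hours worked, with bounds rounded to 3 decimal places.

df = n − k − 1 = 394 − 3 − 1 = 390.
t* = t_{0.025, 390} = 1.966065.
Margin = t* × SE = 1.966065 × 0.0153 = 0.03008.
CI: -0.0889 ± 0.03008 → (-0.119, -0.059).
With 95% confidence, each one-unit increase in weekly hours worked is associated with a change of between -0.119 and -0.059 points (1–10) in job satisfaction score, holding the other predictors fixed.

(-0.119, -0.059)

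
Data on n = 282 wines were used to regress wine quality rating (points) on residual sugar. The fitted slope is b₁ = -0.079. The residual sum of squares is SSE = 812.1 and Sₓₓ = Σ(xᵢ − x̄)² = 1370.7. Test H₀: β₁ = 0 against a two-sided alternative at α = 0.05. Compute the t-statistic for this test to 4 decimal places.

t = -1.7174

MSE = SSE/(n − 2) = 812.1/280 = 2.90036.
SE(b₁) = √(MSE/Sₓₓ) = √(2.90036/1370.7) = 0.0459997.
t = -0.079 / 0.0459997 = -1.7174.
df = n − 2 = 280.
Two-sided p ≈ 0.0870, which is ≥ 0.05, so fail to reject H₀.
The data do not give significant evidence of an association between residual sugar and wine quality rating.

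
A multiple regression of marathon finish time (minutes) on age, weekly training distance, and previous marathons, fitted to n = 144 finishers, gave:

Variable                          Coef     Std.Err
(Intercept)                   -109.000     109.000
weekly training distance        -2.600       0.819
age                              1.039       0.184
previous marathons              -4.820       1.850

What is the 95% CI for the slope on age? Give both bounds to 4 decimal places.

Read off: b = 1.039, SE = 0.184 for age.
df = n − k − 1 = 144 − 3 − 1 = 140.
t* = t_{0.025, 140} = 1.977054.
Margin = t* × SE = 1.977054 × 0.184 = 0.363778.
CI: 1.039 ± 0.363778 → (0.6752, 1.4028).

(0.6752, 1.4028)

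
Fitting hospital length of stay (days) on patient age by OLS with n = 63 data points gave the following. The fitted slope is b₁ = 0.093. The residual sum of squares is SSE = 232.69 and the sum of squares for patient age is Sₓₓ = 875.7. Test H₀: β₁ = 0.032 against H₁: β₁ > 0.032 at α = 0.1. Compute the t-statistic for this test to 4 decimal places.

MSE = SSE/(n − 2) = 232.69/61 = 3.81459.
SE(b₁) = √(MSE/Sₓₓ) = √(3.81459/875.7) = 0.0660004.
t = (0.093 − 0.032) / 0.0660004 = 0.9242.
df = n − 2 = 61.
One-sided p ≈ 0.1795, which is ≥ 0.1, so fail to reject H₀.
The data do not give significant evidence that the true slope on patient age exceeds 0.032 days per unit.

t = 0.9242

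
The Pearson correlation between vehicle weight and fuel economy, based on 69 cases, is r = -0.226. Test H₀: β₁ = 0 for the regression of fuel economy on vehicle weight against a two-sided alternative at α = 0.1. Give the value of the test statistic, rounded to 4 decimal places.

t = -1.8990

t = r·√(n − 2)/√(1 − r²) = -0.226·√67/√0.948924 = -1.8990.
df = n − 2 = 67.
Two-sided p ≈ 0.0619, which is < 0.1, so reject H₀.
There is evidence of a linear association between vehicle weight and fuel economy.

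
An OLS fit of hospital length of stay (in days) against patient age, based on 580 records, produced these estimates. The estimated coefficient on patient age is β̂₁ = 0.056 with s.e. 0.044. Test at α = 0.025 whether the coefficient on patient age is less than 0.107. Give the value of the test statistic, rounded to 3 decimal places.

t = -1.159

H₀: β₁ = 0.107 vs H₁: β₁ < 0.107.
t = (β̂₁ − β₁⁰)/SE = (0.056 − 0.107) / 0.044 = -1.159.
df = n − 2 = 580 − 2 = 578.
One-sided p ≈ 0.1234, which is ≥ 0.025, so fail to reject H₀.
The data do not give significant evidence that the true slope on patient age is below 0.107 days per unit.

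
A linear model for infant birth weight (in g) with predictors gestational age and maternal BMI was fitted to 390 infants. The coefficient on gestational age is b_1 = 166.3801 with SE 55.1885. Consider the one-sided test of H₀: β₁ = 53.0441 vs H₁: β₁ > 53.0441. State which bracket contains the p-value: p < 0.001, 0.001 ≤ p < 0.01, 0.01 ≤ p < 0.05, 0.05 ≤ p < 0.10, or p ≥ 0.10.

t = (166.3801 − 53.0441) / 55.1885 = 2.054.
df = n − k − 1 = 390 − 2 − 1 = 387.
One-sided p = P(T_{387} > t) ≈ 0.0203.
So 0.01 ≤ p < 0.05.

0.01 ≤ p < 0.05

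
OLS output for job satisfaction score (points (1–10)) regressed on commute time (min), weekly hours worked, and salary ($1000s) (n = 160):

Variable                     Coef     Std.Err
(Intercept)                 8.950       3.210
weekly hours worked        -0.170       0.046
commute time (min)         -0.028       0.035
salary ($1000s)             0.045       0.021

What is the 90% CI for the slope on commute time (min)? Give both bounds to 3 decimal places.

(-0.086, 0.030)

Read off: b = -0.028, SE = 0.035 for commute time (min).
df = n − k − 1 = 160 − 3 − 1 = 156.
t* = t_{0.05, 156} = 1.65468.
Margin = t* × SE = 1.65468 × 0.035 = 0.05791.
CI: -0.028 ± 0.05791 → (-0.086, 0.030).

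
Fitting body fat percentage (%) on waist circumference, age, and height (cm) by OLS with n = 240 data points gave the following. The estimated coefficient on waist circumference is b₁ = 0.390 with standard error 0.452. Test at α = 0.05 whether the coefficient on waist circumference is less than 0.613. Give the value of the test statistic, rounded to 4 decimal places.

H₀: β₁ = 0.613 vs H₁: β₁ < 0.613.
t = (b₁ − β₁⁰)/SE = (0.390 − 0.613) / 0.452 = -0.4934.
df = n − k − 1 = 240 − 3 − 1 = 236.
One-sided p ≈ 0.3111, which is ≥ 0.05, so fail to reject H₀.
The data do not give significant evidence that the true slope on waist circumference is below 0.613 % per unit, holding the other predictors fixed.

t = -0.4934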